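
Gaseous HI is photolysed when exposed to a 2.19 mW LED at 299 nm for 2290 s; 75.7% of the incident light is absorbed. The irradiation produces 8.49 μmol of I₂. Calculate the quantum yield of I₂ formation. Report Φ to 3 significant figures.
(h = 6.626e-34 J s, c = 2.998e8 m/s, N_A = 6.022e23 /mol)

Φ = 0.895

Product: 8.49 μmol = 8.49e-6 mol.
Photon energy at 299 nm: hc/λ = (6.626e-34)(2.998e8)/(299e-9) = 6.644e-19 J.
Energy delivered: (2.19 mW)(2290 s) = 5.015 J.
Photons incident: 5.015 / 6.644e-19 = 7.548e18, i.e. 7.548e18/6.022e23 = 1.253e-5 mol.
Photons absorbed: 0.757 × 1.253e-5 = 9.485e-6 mol.
Φ = 8.49e-6 mol / 9.485e-6 mol photons = 0.895.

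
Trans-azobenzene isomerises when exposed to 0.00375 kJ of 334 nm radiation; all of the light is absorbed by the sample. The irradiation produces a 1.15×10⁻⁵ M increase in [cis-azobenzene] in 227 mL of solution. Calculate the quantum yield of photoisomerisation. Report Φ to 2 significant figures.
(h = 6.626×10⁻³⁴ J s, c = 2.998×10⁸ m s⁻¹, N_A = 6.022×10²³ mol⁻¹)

Φ = 0.25

Product: (1.15×10⁻⁵ M)(0.227 L) = 2.611×10⁻⁶ mol.
Photon energy at 334 nm: hc/λ = (6.626×10⁻³⁴)(2.998×10⁸)/(334×10⁻⁹) = 5.948×10⁻¹⁹ J.
Incident energy: 0.00375 kJ = 3.75 J.
Photons incident: 3.75 / 5.948×10⁻¹⁹ = 6.305×10¹⁸, i.e. 6.305×10¹⁸/6.022×10²³ = 1.047×10⁻⁵ mol.
Φ = 2.611×10⁻⁶ mol / 1.047×10⁻⁵ mol photons = 0.25.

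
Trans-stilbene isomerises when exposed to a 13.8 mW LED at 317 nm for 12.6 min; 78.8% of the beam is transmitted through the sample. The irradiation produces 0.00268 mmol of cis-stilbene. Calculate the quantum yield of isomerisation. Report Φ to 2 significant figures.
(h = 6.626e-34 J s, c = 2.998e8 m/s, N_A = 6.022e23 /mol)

Φ = 0.46

Product: 0.00268 mmol = 2.68e-6 mol.
Photon energy at 317 nm: hc/λ = (6.626e-34)(2.998e8)/(317e-9) = 6.266e-19 J.
Energy delivered: (13.8 mW)(756 s) = 10.43 J.
Photons incident: 10.43 / 6.266e-19 = 1.665e19, i.e. 1.665e19/6.022e23 = 2.765e-5 mol.
Fraction absorbed: 1 − 78.8/100 = 0.2120.
Photons absorbed: 0.2120 × 2.765e-5 = 5.862e-6 mol.
Φ = 2.68e-6 mol / 5.862e-6 mol photons = 0.46.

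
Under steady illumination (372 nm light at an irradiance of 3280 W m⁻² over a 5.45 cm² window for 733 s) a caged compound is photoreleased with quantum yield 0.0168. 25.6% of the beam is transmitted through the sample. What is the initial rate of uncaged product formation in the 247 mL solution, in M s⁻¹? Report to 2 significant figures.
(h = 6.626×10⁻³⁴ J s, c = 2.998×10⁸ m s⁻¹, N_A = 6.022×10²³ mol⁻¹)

Photon energy at 372 nm: hc/λ = (6.626×10⁻³⁴)(2.998×10⁸)/(372×10⁻⁹) = 5.340×10⁻¹⁹ J.
Energy delivered: (3280 W m⁻²)(5.45×10⁻⁴ m²)(733 s) = 1310 J.
Photons incident: 1310 / 5.340×10⁻¹⁹ = 2.453×10²¹, i.e. 2.453×10²¹/6.022×10²³ = 0.004073 mol.
Fraction absorbed: 1 − 25.6/100 = 0.7440.
Photons absorbed: 0.7440 × 0.004073 = 0.003030 mol.
Product formed: 0.0168 × 0.003030 = 5.090×10⁻⁵ mol.
Rate: 5.090×10⁻⁵ mol / (733 s × 0.247 L) = 2.8×10⁻⁷ M s⁻¹.

2.8×10⁻⁷ M s⁻¹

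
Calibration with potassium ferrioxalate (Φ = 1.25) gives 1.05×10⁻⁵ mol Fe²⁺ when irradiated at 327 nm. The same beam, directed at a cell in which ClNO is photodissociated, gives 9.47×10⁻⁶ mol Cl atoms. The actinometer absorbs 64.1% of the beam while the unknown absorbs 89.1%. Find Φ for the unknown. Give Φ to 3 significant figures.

Photons absorbed by the actinometer: 1.05×10⁻⁵ / 1.25 = 8.400×10⁻⁶ mol.
Incident flux: 8.400×10⁻⁶ / 0.641 = 1.310×10⁻⁵ einstein.
Absorbed by unknown: 0.891 × 1.310×10⁻⁵ = 1.167×10⁻⁵ mol.
Φ(unknown) = 9.47×10⁻⁶ / 1.167×10⁻⁵ = 0.811.

Φ = 0.811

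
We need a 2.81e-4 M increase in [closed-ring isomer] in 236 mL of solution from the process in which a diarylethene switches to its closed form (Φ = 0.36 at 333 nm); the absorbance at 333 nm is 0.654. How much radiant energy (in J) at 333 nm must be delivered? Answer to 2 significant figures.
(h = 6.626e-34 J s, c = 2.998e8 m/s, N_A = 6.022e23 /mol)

Product: (2.81e-4 M)(0.236 L) = 6.632e-5 mol.
Photons that must be absorbed: 6.632e-5 / 0.36 = 1.842e-4 mol.
Fraction absorbed: 1 − 10^(−0.654) = 0.7782.
Incident photons needed: 1.842e-4 / 0.7782 = 2.367e-4 mol.
Photon energy: hc/λ = 5.965e-19 J; per mole, 3.592e5 J mol⁻¹.
Energy required: 2.367e-4 × 3.592e5 = 85 J.

85 J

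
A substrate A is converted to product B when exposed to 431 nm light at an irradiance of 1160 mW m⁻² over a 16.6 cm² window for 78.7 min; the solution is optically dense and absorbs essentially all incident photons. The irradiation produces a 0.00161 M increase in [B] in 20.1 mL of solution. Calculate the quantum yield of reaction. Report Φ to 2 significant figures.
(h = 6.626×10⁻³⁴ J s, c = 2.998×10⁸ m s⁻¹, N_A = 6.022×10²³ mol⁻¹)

Φ = 0.99

Product: (0.00161 M)(0.0201 L) = 3.236×10⁻⁵ mol.
Photon energy at 431 nm: hc/λ = (6.626×10⁻³⁴)(2.998×10⁸)/(431×10⁻⁹) = 4.609×10⁻¹⁹ J.
Energy delivered: (1160 mW m⁻²)(16.6×10⁻⁴ m²)(4722 s) = 9.093 J.
Photons incident: 9.093 / 4.609×10⁻¹⁹ = 1.973×10¹⁹, i.e. 1.973×10¹⁹/6.022×10²³ = 3.276×10⁻⁵ mol.
Φ = 3.236×10⁻⁵ mol / 3.276×10⁻⁵ mol photons = 0.99.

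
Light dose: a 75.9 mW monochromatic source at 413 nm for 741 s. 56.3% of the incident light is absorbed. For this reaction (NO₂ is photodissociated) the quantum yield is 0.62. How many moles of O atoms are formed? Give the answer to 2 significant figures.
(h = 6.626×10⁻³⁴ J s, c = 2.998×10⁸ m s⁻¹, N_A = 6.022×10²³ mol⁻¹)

Photon energy at 413 nm: hc/λ = (6.626×10⁻³⁴)(2.998×10⁸)/(413×10⁻⁹) = 4.810×10⁻¹⁹ J.
Energy delivered: (75.9 mW)(741 s) = 56.24 J.
Photons incident: 56.24 / 4.810×10⁻¹⁹ = 1.169×10²⁰, i.e. 1.169×10²⁰/6.022×10²³ = 1.941×10⁻⁴ mol.
Photons absorbed: 0.563 × 1.941×10⁻⁴ = 1.093×10⁻⁴ mol.
Product: Φ × n_abs = 0.62 × 1.093×10⁻⁴ = 6.777×10⁻⁵ mol.

6.8×10⁻⁵ mol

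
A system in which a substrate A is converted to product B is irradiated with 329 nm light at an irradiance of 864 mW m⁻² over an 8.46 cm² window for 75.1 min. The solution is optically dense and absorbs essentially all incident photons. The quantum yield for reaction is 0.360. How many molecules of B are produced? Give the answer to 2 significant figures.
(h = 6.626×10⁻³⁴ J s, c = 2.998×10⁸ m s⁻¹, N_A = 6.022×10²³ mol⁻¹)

Photon energy at 329 nm: hc/λ = (6.626×10⁻³⁴)(2.998×10⁸)/(329×10⁻⁹) = 6.038×10⁻¹⁹ J.
Energy delivered: (864 mW m⁻²)(8.46×10⁻⁴ m²)(4506 s) = 3.294 J.
Photons incident: 3.294 / 6.038×10⁻¹⁹ = 5.455×10¹⁸, i.e. 5.455×10¹⁸/6.022×10²³ = 9.058×10⁻⁶ mol.
Product: Φ × n_abs = 0.360 × 9.058×10⁻⁶ = 3.261×10⁻⁶ mol.
As a count: 3.261×10⁻⁶ × 6.022×10²³ = 2.0×10¹⁸.

2.0×10¹⁸ molecules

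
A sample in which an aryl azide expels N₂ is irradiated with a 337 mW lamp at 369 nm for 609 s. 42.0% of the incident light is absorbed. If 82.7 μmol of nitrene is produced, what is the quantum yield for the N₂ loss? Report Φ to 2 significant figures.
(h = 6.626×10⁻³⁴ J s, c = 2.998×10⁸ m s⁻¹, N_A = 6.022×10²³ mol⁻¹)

Φ = 0.31

Product: 82.7 μmol = 8.27×10⁻⁵ mol.
Photon energy at 369 nm: hc/λ = (6.626×10⁻³⁴)(2.998×10⁸)/(369×10⁻⁹) = 5.383×10⁻¹⁹ J.
Energy delivered: (337 mW)(609 s) = 205.2 J.
Photons incident: 205.2 / 5.383×10⁻¹⁹ = 3.812×10²⁰, i.e. 3.812×10²⁰/6.022×10²³ = 6.330×10⁻⁴ mol.
Photons absorbed: 0.420 × 6.330×10⁻⁴ = 2.659×10⁻⁴ mol.
Φ = 8.27×10⁻⁵ mol / 2.659×10⁻⁴ mol photons = 0.31.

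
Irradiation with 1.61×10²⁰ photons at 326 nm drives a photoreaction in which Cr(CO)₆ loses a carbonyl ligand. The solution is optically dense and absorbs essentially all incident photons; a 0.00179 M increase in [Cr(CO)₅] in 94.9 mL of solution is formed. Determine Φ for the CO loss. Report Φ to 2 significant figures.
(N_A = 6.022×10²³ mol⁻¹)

Product: (0.00179 M)(0.0949 L) = 1.699×10⁻⁴ mol.
Moles of photons: 1.61×10²⁰ / 6.022×10²³ = 2.674×10⁻⁴ mol.
Φ = 1.699×10⁻⁴ mol / 2.674×10⁻⁴ mol photons = 0.64.

Φ = 0.64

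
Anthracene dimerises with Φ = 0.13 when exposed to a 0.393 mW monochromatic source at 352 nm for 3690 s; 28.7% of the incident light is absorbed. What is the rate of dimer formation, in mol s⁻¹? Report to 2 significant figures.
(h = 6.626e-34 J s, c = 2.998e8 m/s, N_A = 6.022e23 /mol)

4.3e-11 mol s⁻¹

Photon energy at 352 nm: hc/λ = (6.626e-34)(2.998e8)/(352e-9) = 5.643e-19 J.
Energy delivered: (0.393 mW)(3690 s) = 1.450 J.
Photons incident: 1.450 / 5.643e-19 = 2.570e18, i.e. 2.570e18/6.022e23 = 4.268e-6 mol.
Photons absorbed: 0.287 × 4.268e-6 = 1.225e-6 mol.
Product formed: 0.13 × 1.225e-6 = 1.593e-7 mol.
Rate: 1.593e-7 / 3690 s = 4.3e-11 mol s⁻¹.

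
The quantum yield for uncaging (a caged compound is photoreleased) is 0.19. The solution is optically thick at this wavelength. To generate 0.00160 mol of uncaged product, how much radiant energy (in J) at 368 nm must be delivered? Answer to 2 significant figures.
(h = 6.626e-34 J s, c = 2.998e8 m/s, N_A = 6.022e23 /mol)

2700 J

Photons that must be absorbed: 0.00160 / 0.19 = 0.008421 mol.
Photon energy: hc/λ = 5.398e-19 J; per mole, 3.251e5 J mol⁻¹.
Energy required: 0.008421 × 3.251e5 = 2700 J.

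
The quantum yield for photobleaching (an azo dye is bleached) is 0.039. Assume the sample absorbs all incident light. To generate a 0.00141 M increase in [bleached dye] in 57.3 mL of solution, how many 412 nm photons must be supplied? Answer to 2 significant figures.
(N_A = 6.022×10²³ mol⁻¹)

1.2×10²¹ photons

Product: (0.00141 M)(0.0573 L) = 8.079×10⁻⁵ mol.
Photons that must be absorbed: 8.079×10⁻⁵ / 0.039 = 0.002072 mol.
Photon count: 0.002072 × 6.022×10²³ = 1.2×10²¹.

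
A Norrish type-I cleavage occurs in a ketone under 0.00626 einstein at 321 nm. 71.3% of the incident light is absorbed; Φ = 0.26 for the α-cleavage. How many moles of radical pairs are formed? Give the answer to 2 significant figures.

Photons absorbed: 0.713 × 0.00626 = 0.004463 mol.
Product: Φ × n_abs = 0.26 × 0.004463 = 0.001160 mol.

0.0012 mol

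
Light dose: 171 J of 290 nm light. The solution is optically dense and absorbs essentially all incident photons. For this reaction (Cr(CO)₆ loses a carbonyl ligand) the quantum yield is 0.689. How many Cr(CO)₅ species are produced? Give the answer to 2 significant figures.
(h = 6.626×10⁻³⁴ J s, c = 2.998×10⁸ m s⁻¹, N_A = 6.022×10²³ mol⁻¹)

Photon energy at 290 nm: hc/λ = (6.626×10⁻³⁴)(2.998×10⁸)/(290×10⁻⁹) = 6.850×10⁻¹⁹ J.
Photons incident: 171 / 6.850×10⁻¹⁹ = 2.496×10²⁰, i.e. 2.496×10²⁰/6.022×10²³ = 4.145×10⁻⁴ mol.
Product: Φ × n_abs = 0.689 × 4.145×10⁻⁴ = 2.856×10⁻⁴ mol.
As a count: 2.856×10⁻⁴ × 6.022×10²³ = 1.7×10²⁰.

1.7×10²⁰ species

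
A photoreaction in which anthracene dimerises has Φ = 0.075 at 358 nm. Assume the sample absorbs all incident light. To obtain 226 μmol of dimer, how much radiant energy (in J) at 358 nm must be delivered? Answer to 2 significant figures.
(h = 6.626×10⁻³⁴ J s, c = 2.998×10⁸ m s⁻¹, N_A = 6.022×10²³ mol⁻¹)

Product: 226 μmol = 2.26×10⁻⁴ mol.
Photons that must be absorbed: 2.26×10⁻⁴ / 0.075 = 0.003013 mol.
Photon energy: hc/λ = 5.549×10⁻¹⁹ J; per mole, 3.342×10⁵ J mol⁻¹.
Energy required: 0.003013 × 3.342×10⁵ = 1000 J.

1000 J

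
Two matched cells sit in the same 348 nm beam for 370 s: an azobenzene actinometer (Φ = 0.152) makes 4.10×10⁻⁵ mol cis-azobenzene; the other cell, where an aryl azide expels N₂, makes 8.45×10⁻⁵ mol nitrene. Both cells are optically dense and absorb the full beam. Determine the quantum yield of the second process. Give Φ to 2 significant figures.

Φ = 0.31

Photons absorbed by the actinometer: 4.10×10⁻⁵ / 0.152 = 2.697×10⁻⁴ mol.
Φ(unknown) = 8.45×10⁻⁵ / 2.697×10⁻⁴ = 0.31.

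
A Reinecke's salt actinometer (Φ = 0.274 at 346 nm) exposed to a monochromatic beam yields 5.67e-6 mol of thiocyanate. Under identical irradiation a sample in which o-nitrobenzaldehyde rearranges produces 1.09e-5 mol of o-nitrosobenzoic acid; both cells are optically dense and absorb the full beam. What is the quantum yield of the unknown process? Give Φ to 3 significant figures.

Φ = 0.527

Photons absorbed by the actinometer: 5.67e-6 / 0.274 = 2.069e-5 mol.
Φ(unknown) = 1.09e-5 / 2.069e-5 = 0.527.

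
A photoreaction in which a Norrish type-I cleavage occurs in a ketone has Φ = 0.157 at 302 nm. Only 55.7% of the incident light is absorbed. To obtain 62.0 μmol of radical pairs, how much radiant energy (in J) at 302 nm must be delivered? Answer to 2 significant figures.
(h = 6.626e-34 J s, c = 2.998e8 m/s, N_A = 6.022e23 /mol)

280 J

Product: 62.0 μmol = 6.20e-5 mol.
Photons that must be absorbed: 6.20e-5 / 0.157 = 3.949e-4 mol.
Incident photons needed: 3.949e-4 / 0.557 = 7.090e-4 mol.
Photon energy: hc/λ = 6.578e-19 J; per mole, 3.961e5 J mol⁻¹.
Energy required: 7.090e-4 × 3.961e5 = 280 J.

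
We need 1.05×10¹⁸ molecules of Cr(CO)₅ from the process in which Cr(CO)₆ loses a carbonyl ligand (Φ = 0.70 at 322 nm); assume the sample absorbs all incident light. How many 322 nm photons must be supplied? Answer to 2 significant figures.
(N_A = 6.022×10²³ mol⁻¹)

1.5×10¹⁸ photons

Product: 1.05×10¹⁸ / 6.022×10²³ = 1.744×10⁻⁶ mol.
Photons that must be absorbed: 1.744×10⁻⁶ / 0.70 = 2.491×10⁻⁶ mol.
Photon count: 2.491×10⁻⁶ × 6.022×10²³ = 1.5×10¹⁸.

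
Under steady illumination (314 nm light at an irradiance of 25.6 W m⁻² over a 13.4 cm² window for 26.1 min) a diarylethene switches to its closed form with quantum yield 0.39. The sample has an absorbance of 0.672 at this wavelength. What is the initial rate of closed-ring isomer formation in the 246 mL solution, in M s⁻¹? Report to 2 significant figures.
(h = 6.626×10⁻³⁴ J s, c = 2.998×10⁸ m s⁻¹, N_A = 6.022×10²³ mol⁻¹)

1.1×10⁻⁷ M s⁻¹

Photon energy at 314 nm: hc/λ = (6.626×10⁻³⁴)(2.998×10⁸)/(314×10⁻⁹) = 6.326×10⁻¹⁹ J.
Energy delivered: (25.6 W m⁻²)(13.4×10⁻⁴ m²)(1566 s) = 53.72 J.
Photons incident: 53.72 / 6.326×10⁻¹⁹ = 8.492×10¹⁹, i.e. 8.492×10¹⁹/6.022×10²³ = 1.410×10⁻⁴ mol.
Fraction absorbed: 1 − 10^(−0.672) = 0.7872.
Photons absorbed: 0.7872 × 1.410×10⁻⁴ = 1.110×10⁻⁴ mol.
Product formed: 0.39 × 1.110×10⁻⁴ = 4.329×10⁻⁵ mol.
Rate: 4.329×10⁻⁵ mol / (1566 s × 0.246 L) = 1.1×10⁻⁷ M s⁻¹.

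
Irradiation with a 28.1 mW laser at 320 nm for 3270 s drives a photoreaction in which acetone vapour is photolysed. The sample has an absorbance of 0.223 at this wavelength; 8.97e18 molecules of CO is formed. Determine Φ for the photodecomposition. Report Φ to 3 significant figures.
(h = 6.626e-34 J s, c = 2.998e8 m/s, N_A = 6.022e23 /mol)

Product: 8.97e18 / 6.022e23 = 1.490e-5 mol.
Photon energy at 320 nm: hc/λ = (6.626e-34)(2.998e8)/(320e-9) = 6.208e-19 J.
Energy delivered: (28.1 mW)(3270 s) = 91.89 J.
Photons incident: 91.89 / 6.208e-19 = 1.480e20, i.e. 1.480e20/6.022e23 = 2.458e-4 mol.
Fraction absorbed: 1 − 10^(−0.223) = 0.4016.
Photons absorbed: 0.4016 × 2.458e-4 = 9.871e-5 mol.
Φ = 1.490e-5 mol / 9.871e-5 mol photons = 0.151.

Φ = 0.151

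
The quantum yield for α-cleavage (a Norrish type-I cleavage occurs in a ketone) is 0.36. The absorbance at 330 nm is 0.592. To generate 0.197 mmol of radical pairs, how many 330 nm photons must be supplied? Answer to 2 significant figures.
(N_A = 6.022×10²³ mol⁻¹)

Product: 0.197 mmol = 1.97×10⁻⁴ mol.
Photons that must be absorbed: 1.97×10⁻⁴ / 0.36 = 5.472×10⁻⁴ mol.
Fraction absorbed: 1 − 10^(−0.592) = 0.7441.
Incident photons needed: 5.472×10⁻⁴ / 0.7441 = 7.354×10⁻⁴ mol.
Photon count: 7.354×10⁻⁴ × 6.022×10²³ = 4.4×10²⁰.

4.4×10²⁰ photons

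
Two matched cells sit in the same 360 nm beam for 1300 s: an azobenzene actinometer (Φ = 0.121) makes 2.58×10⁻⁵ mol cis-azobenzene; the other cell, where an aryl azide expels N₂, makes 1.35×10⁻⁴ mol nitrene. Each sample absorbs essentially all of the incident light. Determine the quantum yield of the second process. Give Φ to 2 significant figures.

Φ = 0.63

Photons absorbed by the actinometer: 2.58×10⁻⁵ / 0.121 = 2.132×10⁻⁴ mol.
Φ(unknown) = 1.35×10⁻⁴ / 2.132×10⁻⁴ = 0.63.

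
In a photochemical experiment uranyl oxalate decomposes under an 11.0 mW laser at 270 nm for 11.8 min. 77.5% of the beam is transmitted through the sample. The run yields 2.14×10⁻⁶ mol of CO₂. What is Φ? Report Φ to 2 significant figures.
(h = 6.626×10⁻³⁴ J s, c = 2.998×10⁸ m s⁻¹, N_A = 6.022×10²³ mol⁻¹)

Photon energy at 270 nm: hc/λ = (6.626×10⁻³⁴)(2.998×10⁸)/(270×10⁻⁹) = 7.357×10⁻¹⁹ J.
Energy delivered: (11.0 mW)(708 s) = 7.788 J.
Photons incident: 7.788 / 7.357×10⁻¹⁹ = 1.059×10¹⁹, i.e. 1.059×10¹⁹/6.022×10²³ = 1.759×10⁻⁵ mol.
Fraction absorbed: 1 − 77.5/100 = 0.2250.
Photons absorbed: 0.2250 × 1.759×10⁻⁵ = 3.958×10⁻⁶ mol.
Φ = 2.14×10⁻⁶ mol / 3.958×10⁻⁶ mol photons = 0.54.

Φ = 0.54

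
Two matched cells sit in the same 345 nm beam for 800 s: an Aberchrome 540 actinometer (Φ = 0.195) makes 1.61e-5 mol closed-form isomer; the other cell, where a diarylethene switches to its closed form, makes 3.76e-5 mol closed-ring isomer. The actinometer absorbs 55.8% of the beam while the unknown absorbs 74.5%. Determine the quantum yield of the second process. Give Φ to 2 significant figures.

Photons absorbed by the actinometer: 1.61e-5 / 0.195 = 8.256e-5 mol.
Incident flux: 8.256e-5 / 0.558 = 1.480e-4 einstein.
Absorbed by unknown: 0.745 × 1.480e-4 = 1.103e-4 mol.
Φ(unknown) = 3.76e-5 / 1.103e-4 = 0.34.

Φ = 0.34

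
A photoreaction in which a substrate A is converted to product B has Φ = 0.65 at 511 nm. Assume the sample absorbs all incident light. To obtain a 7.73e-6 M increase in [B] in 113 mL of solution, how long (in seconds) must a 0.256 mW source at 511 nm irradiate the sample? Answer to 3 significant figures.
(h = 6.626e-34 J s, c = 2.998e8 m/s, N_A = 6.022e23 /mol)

Product: (7.73e-6 M)(0.113 L) = 8.735e-7 mol.
Photons that must be absorbed: 8.735e-7 / 0.65 = 1.344e-6 mol.
Photon energy: hc/λ = 3.887e-19 J; per mole, 2.341e5 J mol⁻¹.
Energy required: 1.344e-6 × 2.341e5 = 0.3146 J.
Time: 0.3146 J / 0.000256 W = 1230 s.

t ≈ 1230 s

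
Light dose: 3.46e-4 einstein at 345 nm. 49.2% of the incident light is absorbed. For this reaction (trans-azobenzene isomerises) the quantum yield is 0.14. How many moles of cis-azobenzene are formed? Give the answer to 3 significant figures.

Photons absorbed: 0.492 × 3.46e-4 = 1.702e-4 mol.
Product: Φ × n_abs = 0.14 × 1.702e-4 = 2.383e-5 mol.

2.38e-5 mol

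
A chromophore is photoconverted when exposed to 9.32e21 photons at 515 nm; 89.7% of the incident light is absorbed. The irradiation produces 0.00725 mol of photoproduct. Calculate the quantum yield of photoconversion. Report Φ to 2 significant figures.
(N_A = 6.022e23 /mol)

Φ = 0.52

Moles of photons: 9.32e21 / 6.022e23 = 0.01548 mol.
Photons absorbed: 0.897 × 0.01548 = 0.01389 mol.
Φ = 0.00725 mol / 0.01389 mol photons = 0.52.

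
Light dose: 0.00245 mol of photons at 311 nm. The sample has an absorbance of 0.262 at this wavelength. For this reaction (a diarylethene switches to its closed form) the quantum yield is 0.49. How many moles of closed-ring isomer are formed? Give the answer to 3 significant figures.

5.44×10⁻⁴ mol

Fraction absorbed: 1 − 10^(−0.262) = 0.4530.
Photons absorbed: 0.4530 × 0.00245 = 0.001110 mol.
Product: Φ × n_abs = 0.49 × 0.001110 = 5.439×10⁻⁴ mol.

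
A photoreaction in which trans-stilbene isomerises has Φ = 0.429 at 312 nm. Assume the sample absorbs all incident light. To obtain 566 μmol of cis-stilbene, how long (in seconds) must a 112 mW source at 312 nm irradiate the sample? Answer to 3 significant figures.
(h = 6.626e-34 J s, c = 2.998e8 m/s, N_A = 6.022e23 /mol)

t ≈ 4520 s

Product: 566 μmol = 5.66e-4 mol.
Photons that must be absorbed: 5.66e-4 / 0.429 = 0.001319 mol.
Photon energy: hc/λ = 6.367e-19 J; per mole, 3.834e5 J mol⁻¹.
Energy required: 0.001319 × 3.834e5 = 505.7 J.
Time: 505.7 J / 0.112 W = 4520 s.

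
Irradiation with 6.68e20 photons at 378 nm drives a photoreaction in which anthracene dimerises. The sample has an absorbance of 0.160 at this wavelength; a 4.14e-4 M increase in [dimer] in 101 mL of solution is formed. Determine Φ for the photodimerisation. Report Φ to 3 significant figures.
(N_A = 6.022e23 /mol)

Φ = 0.122

Product: (4.14e-4 M)(0.101 L) = 4.181e-5 mol.
Moles of photons: 6.68e20 / 6.022e23 = 0.001109 mol.
Fraction absorbed: 1 − 10^(−0.160) = 0.3082.
Photons absorbed: 0.3082 × 0.001109 = 3.418e-4 mol.
Φ = 4.181e-5 mol / 3.418e-4 mol photons = 0.122.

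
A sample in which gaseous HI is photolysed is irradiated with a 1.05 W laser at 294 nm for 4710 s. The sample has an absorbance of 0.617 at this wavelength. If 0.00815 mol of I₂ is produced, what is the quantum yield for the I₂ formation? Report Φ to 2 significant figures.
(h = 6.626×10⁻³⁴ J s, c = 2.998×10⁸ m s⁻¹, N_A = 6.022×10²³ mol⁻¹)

Φ = 0.88

Photon energy at 294 nm: hc/λ = (6.626×10⁻³⁴)(2.998×10⁸)/(294×10⁻⁹) = 6.757×10⁻¹⁹ J.
Energy delivered: (1.05 W)(4710 s) = 4946 J.
Photons incident: 4946 / 6.757×10⁻¹⁹ = 7.320×10²¹, i.e. 7.320×10²¹/6.022×10²³ = 0.01216 mol.
Fraction absorbed: 1 − 10^(−0.617) = 0.7585.
Photons absorbed: 0.7585 × 0.01216 = 0.009223 mol.
Φ = 0.00815 mol / 0.009223 mol photons = 0.88.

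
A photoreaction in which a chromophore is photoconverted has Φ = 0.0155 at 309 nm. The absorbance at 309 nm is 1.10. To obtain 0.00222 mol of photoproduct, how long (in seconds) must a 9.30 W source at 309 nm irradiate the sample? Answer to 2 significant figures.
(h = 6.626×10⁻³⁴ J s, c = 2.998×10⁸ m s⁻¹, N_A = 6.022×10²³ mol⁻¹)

Photons that must be absorbed: 0.00222 / 0.0155 = 0.1432 mol.
Fraction absorbed: 1 − 10^(−1.10) = 0.9206.
Incident photons needed: 0.1432 / 0.9206 = 0.1556 mol.
Photon energy: hc/λ = 6.429×10⁻¹⁹ J; per mole, 3.872×10⁵ J mol⁻¹.
Energy required: 0.1556 × 3.872×10⁵ = 6.025×10⁴ J.
Time: 6.025×10⁴ J / 9.3 W = 6500 s.

t ≈ 6500 s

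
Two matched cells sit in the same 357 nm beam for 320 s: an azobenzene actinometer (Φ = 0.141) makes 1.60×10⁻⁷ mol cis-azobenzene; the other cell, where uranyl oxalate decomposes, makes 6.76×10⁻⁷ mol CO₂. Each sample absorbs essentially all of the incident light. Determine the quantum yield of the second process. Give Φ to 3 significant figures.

Photons absorbed by the actinometer: 1.60×10⁻⁷ / 0.141 = 1.135×10⁻⁶ mol.
Φ(unknown) = 6.76×10⁻⁷ / 1.135×10⁻⁶ = 0.596.

Φ = 0.596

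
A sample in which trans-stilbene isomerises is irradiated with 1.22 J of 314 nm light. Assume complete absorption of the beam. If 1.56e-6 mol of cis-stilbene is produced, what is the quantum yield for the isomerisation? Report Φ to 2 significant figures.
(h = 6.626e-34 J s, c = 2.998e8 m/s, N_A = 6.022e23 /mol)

Photon energy at 314 nm: hc/λ = (6.626e-34)(2.998e8)/(314e-9) = 6.326e-19 J.
Photons incident: 1.22 / 6.326e-19 = 1.929e18, i.e. 1.929e18/6.022e23 = 3.203e-6 mol.
Φ = 1.56e-6 mol / 3.203e-6 mol photons = 0.49.

Φ = 0.49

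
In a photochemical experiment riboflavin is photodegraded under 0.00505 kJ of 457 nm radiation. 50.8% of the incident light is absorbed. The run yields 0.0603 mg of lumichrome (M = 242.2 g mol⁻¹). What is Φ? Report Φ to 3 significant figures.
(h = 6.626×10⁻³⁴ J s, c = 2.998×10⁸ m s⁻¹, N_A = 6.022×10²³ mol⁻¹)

Φ = 0.0254

Product: 0.0603 mg / 242.2 g mol⁻¹ = 2.490×10⁻⁷ mol.
Photon energy at 457 nm: hc/λ = (6.626×10⁻³⁴)(2.998×10⁸)/(457×10⁻⁹) = 4.347×10⁻¹⁹ J.
Incident energy: 0.00505 kJ = 5.05 J.
Photons incident: 5.05 / 4.347×10⁻¹⁹ = 1.162×10¹⁹, i.e. 1.162×10¹⁹/6.022×10²³ = 1.930×10⁻⁵ mol.
Photons absorbed: 0.508 × 1.930×10⁻⁵ = 9.804×10⁻⁶ mol.
Φ = 2.490×10⁻⁷ mol / 9.804×10⁻⁶ mol photons = 0.0254.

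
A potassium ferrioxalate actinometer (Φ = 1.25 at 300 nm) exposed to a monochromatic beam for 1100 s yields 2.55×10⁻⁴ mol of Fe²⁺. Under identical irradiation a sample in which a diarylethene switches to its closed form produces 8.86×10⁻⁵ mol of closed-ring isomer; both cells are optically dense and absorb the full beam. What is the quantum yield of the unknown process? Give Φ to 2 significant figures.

Φ = 0.43

Photons absorbed by the actinometer: 2.55×10⁻⁴ / 1.25 = 2.040×10⁻⁴ mol.
Φ(unknown) = 8.86×10⁻⁵ / 2.040×10⁻⁴ = 0.43.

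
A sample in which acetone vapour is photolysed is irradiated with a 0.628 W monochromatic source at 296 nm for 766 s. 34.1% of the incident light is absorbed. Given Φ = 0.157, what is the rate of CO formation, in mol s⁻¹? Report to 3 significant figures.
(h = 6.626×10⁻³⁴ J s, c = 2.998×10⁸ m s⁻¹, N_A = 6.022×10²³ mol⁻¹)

Photon energy at 296 nm: hc/λ = (6.626×10⁻³⁴)(2.998×10⁸)/(296×10⁻⁹) = 6.711×10⁻¹⁹ J.
Energy delivered: (0.628 W)(766 s) = 481.0 J.
Photons incident: 481.0 / 6.711×10⁻¹⁹ = 7.167×10²⁰, i.e. 7.167×10²⁰/6.022×10²³ = 0.001190 mol.
Photons absorbed: 0.341 × 0.001190 = 4.058×10⁻⁴ mol.
Product formed: 0.157 × 4.058×10⁻⁴ = 6.371×10⁻⁵ mol.
Rate: 6.371×10⁻⁵ / 766 s = 8.32×10⁻⁸ mol s⁻¹.

8.32×10⁻⁸ mol s⁻¹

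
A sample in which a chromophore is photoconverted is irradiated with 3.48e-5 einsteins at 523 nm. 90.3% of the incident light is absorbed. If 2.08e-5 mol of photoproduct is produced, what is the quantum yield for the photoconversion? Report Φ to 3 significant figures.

Photons absorbed: 0.903 × 3.48e-5 = 3.142e-5 mol.
Φ = 2.08e-5 mol / 3.142e-5 mol photons = 0.662.

Φ = 0.662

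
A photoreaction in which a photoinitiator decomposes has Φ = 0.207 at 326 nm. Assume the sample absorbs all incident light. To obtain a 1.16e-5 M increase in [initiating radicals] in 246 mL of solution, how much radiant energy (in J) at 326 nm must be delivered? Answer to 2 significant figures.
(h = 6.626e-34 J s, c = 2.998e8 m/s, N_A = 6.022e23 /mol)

Product: (1.16e-5 M)(0.246 L) = 2.854e-6 mol.
Photons that must be absorbed: 2.854e-6 / 0.207 = 1.379e-5 mol.
Photon energy: hc/λ = 6.093e-19 J; per mole, 3.669e5 J mol⁻¹.
Energy required: 1.379e-5 × 3.669e5 = 5.1 J.

5.1 J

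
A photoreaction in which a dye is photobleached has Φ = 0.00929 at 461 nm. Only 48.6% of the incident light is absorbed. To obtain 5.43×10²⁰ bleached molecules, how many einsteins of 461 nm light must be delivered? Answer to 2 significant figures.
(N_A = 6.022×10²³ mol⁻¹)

Product: 5.43×10²⁰ / 6.022×10²³ = 9.017×10⁻⁴ mol.
Photons that must be absorbed: 9.017×10⁻⁴ / 0.00929 = 0.09706 mol.
Incident photons needed: 0.09706 / 0.486 = 0.1997 mol.

0.20 einstein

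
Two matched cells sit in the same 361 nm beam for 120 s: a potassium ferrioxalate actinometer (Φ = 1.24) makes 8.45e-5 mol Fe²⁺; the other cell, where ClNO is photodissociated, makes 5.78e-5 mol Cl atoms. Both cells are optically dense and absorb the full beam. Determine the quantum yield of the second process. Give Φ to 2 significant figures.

Photons absorbed by the actinometer: 8.45e-5 / 1.24 = 6.815e-5 mol.
Φ(unknown) = 5.78e-5 / 6.815e-5 = 0.85.

Φ = 0.85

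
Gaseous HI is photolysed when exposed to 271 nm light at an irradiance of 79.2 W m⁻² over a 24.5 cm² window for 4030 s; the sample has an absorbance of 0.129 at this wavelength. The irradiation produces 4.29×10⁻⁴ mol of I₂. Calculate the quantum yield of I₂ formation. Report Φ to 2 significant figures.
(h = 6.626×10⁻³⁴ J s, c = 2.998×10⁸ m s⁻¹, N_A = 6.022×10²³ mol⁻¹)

Photon energy at 271 nm: hc/λ = (6.626×10⁻³⁴)(2.998×10⁸)/(271×10⁻⁹) = 7.330×10⁻¹⁹ J.
Energy delivered: (79.2 W m⁻²)(24.5×10⁻⁴ m²)(4030 s) = 782.0 J.
Photons incident: 782.0 / 7.330×10⁻¹⁹ = 1.067×10²¹, i.e. 1.067×10²¹/6.022×10²³ = 0.001772 mol.
Fraction absorbed: 1 − 10^(−0.129) = 0.2570.
Photons absorbed: 0.2570 × 0.001772 = 4.554×10⁻⁴ mol.
Φ = 4.29×10⁻⁴ mol / 4.554×10⁻⁴ mol photons = 0.94.

Φ = 0.94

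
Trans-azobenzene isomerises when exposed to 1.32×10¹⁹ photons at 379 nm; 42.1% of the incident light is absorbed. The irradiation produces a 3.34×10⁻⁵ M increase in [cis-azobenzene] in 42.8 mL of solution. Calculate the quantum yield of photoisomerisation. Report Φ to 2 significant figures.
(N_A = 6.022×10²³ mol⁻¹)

Φ = 0.15

Product: (3.34×10⁻⁵ M)(0.0428 L) = 1.430×10⁻⁶ mol.
Moles of photons: 1.32×10¹⁹ / 6.022×10²³ = 2.192×10⁻⁵ mol.
Photons absorbed: 0.421 × 2.192×10⁻⁵ = 9.228×10⁻⁶ mol.
Φ = 1.430×10⁻⁶ mol / 9.228×10⁻⁶ mol photons = 0.15.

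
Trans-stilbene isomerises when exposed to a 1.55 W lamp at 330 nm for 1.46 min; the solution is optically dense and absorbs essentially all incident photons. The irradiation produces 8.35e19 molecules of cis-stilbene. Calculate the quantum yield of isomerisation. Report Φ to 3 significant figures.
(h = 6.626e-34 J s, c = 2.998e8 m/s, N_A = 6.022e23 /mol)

Product: 8.35e19 / 6.022e23 = 1.387e-4 mol.
Photon energy at 330 nm: hc/λ = (6.626e-34)(2.998e8)/(330e-9) = 6.020e-19 J.
Energy delivered: (1.55 W)(87.6 s) = 135.8 J.
Photons incident: 135.8 / 6.020e-19 = 2.256e20, i.e. 2.256e20/6.022e23 = 3.746e-4 mol.
Φ = 1.387e-4 mol / 3.746e-4 mol photons = 0.370.

Φ = 0.370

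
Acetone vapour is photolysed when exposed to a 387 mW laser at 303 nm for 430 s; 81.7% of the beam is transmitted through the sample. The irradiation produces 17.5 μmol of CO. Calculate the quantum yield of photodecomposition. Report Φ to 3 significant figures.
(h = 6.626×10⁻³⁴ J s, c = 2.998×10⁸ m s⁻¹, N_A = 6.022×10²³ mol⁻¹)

Φ = 0.227

Product: 17.5 μmol = 1.75×10⁻⁵ mol.
Photon energy at 303 nm: hc/λ = (6.626×10⁻³⁴)(2.998×10⁸)/(303×10⁻⁹) = 6.556×10⁻¹⁹ J.
Energy delivered: (387 mW)(430 s) = 166.4 J.
Photons incident: 166.4 / 6.556×10⁻¹⁹ = 2.538×10²⁰, i.e. 2.538×10²⁰/6.022×10²³ = 4.215×10⁻⁴ mol.
Fraction absorbed: 1 − 81.7/100 = 0.1830.
Photons absorbed: 0.1830 × 4.215×10⁻⁴ = 7.713×10⁻⁵ mol.
Φ = 1.75×10⁻⁵ mol / 7.713×10⁻⁵ mol photons = 0.227.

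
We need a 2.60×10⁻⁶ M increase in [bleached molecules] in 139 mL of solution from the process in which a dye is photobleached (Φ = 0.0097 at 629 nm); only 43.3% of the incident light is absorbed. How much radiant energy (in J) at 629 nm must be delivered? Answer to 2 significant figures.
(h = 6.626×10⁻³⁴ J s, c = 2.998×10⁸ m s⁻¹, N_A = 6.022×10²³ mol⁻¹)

16 J

Product: (2.60×10⁻⁶ M)(0.139 L) = 3.614×10⁻⁷ mol.
Photons that must be absorbed: 3.614×10⁻⁷ / 0.0097 = 3.726×10⁻⁵ mol.
Incident photons needed: 3.726×10⁻⁵ / 0.433 = 8.605×10⁻⁵ mol.
Photon energy: hc/λ = 3.158×10⁻¹⁹ J; per mole, 1.902×10⁵ J mol⁻¹.
Energy required: 8.605×10⁻⁵ × 1.902×10⁵ = 16 J.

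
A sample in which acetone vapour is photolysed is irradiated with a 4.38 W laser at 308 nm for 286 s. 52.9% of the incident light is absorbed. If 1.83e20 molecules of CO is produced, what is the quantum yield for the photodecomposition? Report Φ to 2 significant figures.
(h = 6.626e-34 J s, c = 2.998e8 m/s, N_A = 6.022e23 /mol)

Product: 1.83e20 / 6.022e23 = 3.039e-4 mol.
Photon energy at 308 nm: hc/λ = (6.626e-34)(2.998e8)/(308e-9) = 6.450e-19 J.
Energy delivered: (4.38 W)(286 s) = 1253 J.
Photons incident: 1253 / 6.450e-19 = 1.943e21, i.e. 1.943e21/6.022e23 = 0.003227 mol.
Photons absorbed: 0.529 × 0.003227 = 0.001707 mol.
Φ = 3.039e-4 mol / 0.001707 mol photons = 0.18.

Φ = 0.18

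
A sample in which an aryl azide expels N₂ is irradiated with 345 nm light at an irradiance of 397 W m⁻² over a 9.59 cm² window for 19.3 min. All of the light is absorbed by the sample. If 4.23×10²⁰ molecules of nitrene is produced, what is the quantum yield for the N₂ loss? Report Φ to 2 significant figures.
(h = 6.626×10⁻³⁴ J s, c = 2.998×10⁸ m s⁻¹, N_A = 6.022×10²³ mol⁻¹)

Φ = 0.55

Product: 4.23×10²⁰ / 6.022×10²³ = 7.024×10⁻⁴ mol.
Photon energy at 345 nm: hc/λ = (6.626×10⁻³⁴)(2.998×10⁸)/(345×10⁻⁹) = 5.758×10⁻¹⁹ J.
Energy delivered: (397 W m⁻²)(9.59×10⁻⁴ m²)(1158 s) = 440.9 J.
Photons incident: 440.9 / 5.758×10⁻¹⁹ = 7.657×10²⁰, i.e. 7.657×10²⁰/6.022×10²³ = 0.001272 mol.
Φ = 7.024×10⁻⁴ mol / 0.001272 mol photons = 0.55.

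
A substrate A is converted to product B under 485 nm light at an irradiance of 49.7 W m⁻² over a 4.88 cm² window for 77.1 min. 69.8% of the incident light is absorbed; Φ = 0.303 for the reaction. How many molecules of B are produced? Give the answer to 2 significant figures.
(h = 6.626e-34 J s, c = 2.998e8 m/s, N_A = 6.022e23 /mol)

5.8e19 molecules

Photon energy at 485 nm: hc/λ = (6.626e-34)(2.998e8)/(485e-9) = 4.096e-19 J.
Energy delivered: (49.7 W m⁻²)(4.88e-4 m²)(4626 s) = 112.2 J.
Photons incident: 112.2 / 4.096e-19 = 2.739e20, i.e. 2.739e20/6.022e23 = 4.548e-4 mol.
Photons absorbed: 0.698 × 4.548e-4 = 3.175e-4 mol.
Product: Φ × n_abs = 0.303 × 3.175e-4 = 9.620e-5 mol.
As a count: 9.620e-5 × 6.022e23 = 5.8e19.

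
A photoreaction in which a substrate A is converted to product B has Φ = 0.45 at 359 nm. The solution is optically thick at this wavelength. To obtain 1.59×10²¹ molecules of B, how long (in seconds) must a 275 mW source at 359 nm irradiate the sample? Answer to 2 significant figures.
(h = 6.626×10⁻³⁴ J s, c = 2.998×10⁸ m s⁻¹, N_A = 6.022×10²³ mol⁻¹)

Product: 1.59×10²¹ / 6.022×10²³ = 0.002640 mol.
Photons that must be absorbed: 0.002640 / 0.45 = 0.005867 mol.
Photon energy: hc/λ = 5.533×10⁻¹⁹ J; per mole, 3.332×10⁵ J mol⁻¹.
Energy required: 0.005867 × 3.332×10⁵ = 1955 J.
Time: 1955 J / 0.275 W = 7100 s.

t ≈ 7100 s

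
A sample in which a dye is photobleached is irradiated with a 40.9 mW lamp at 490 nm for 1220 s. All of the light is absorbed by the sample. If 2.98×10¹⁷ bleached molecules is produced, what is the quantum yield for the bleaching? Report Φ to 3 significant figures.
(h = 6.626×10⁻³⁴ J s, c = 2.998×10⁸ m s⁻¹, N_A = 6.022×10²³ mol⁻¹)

Φ = 0.00242

Product: 2.98×10¹⁷ / 6.022×10²³ = 4.949×10⁻⁷ mol.
Photon energy at 490 nm: hc/λ = (6.626×10⁻³⁴)(2.998×10⁸)/(490×10⁻⁹) = 4.054×10⁻¹⁹ J.
Energy delivered: (40.9 mW)(1220 s) = 49.90 J.
Photons incident: 49.90 / 4.054×10⁻¹⁹ = 1.231×10²⁰, i.e. 1.231×10²⁰/6.022×10²³ = 2.044×10⁻⁴ mol.
Φ = 4.949×10⁻⁷ mol / 2.044×10⁻⁴ mol photons = 0.00242.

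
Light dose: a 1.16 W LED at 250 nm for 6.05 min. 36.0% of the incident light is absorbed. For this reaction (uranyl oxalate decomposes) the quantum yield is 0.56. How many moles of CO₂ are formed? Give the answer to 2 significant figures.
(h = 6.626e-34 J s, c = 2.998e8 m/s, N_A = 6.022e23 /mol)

Photon energy at 250 nm: hc/λ = (6.626e-34)(2.998e8)/(250e-9) = 7.946e-19 J.
Energy delivered: (1.16 W)(363 s) = 421.1 J.
Photons incident: 421.1 / 7.946e-19 = 5.300e20, i.e. 5.300e20/6.022e23 = 8.801e-4 mol.
Photons absorbed: 0.360 × 8.801e-4 = 3.168e-4 mol.
Product: Φ × n_abs = 0.56 × 3.168e-4 = 1.774e-4 mol.

1.8e-4 mol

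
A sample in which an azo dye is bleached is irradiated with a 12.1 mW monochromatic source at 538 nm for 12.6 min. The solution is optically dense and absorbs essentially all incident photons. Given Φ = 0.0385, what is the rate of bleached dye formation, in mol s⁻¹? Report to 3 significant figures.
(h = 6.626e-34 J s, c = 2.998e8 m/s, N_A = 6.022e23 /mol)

Photon energy at 538 nm: hc/λ = (6.626e-34)(2.998e8)/(538e-9) = 3.692e-19 J.
Energy delivered: (12.1 mW)(756 s) = 9.148 J.
Photons incident: 9.148 / 3.692e-19 = 2.478e19, i.e. 2.478e19/6.022e23 = 4.115e-5 mol.
Product formed: 0.0385 × 4.115e-5 = 1.584e-6 mol.
Rate: 1.584e-6 / 756 s = 2.10e-9 mol s⁻¹.

2.10e-9 mol s⁻¹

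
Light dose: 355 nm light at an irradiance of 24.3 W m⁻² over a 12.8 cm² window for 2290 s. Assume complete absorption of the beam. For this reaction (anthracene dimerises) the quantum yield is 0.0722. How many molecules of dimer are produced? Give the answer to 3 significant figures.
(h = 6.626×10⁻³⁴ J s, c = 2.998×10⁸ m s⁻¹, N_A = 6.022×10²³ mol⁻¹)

9.19×10¹⁸ molecules

Photon energy at 355 nm: hc/λ = (6.626×10⁻³⁴)(2.998×10⁸)/(355×10⁻⁹) = 5.596×10⁻¹⁹ J.
Energy delivered: (24.3 W m⁻²)(12.8×10⁻⁴ m²)(2290 s) = 71.23 J.
Photons incident: 71.23 / 5.596×10⁻¹⁹ = 1.273×10²⁰, i.e. 1.273×10²⁰/6.022×10²³ = 2.114×10⁻⁴ mol.
Product: Φ × n_abs = 0.0722 × 2.114×10⁻⁴ = 1.526×10⁻⁵ mol.
As a count: 1.526×10⁻⁵ × 6.022×10²³ = 9.19×10¹⁸.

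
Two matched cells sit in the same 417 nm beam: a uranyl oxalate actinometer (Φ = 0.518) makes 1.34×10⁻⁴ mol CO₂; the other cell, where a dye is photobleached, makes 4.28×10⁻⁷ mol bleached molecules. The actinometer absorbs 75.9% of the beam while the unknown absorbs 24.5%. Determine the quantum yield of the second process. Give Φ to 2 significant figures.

Photons absorbed by the actinometer: 1.34×10⁻⁴ / 0.518 = 2.587×10⁻⁴ mol.
Incident flux: 2.587×10⁻⁴ / 0.759 = 3.408×10⁻⁴ einstein.
Absorbed by unknown: 0.245 × 3.408×10⁻⁴ = 8.350×10⁻⁵ mol.
Φ(unknown) = 4.28×10⁻⁷ / 8.350×10⁻⁵ = 0.0051.

Φ = 0.0051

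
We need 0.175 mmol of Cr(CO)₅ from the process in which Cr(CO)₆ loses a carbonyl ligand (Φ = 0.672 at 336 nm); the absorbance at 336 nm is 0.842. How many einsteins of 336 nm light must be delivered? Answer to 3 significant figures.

3.04×10⁻⁴ einstein

Product: 0.175 mmol = 1.75×10⁻⁴ mol.
Photons that must be absorbed: 1.75×10⁻⁴ / 0.672 = 2.604×10⁻⁴ mol.
Fraction absorbed: 1 − 10^(−0.842) = 0.8561.
Incident photons needed: 2.604×10⁻⁴ / 0.8561 = 3.042×10⁻⁴ mol.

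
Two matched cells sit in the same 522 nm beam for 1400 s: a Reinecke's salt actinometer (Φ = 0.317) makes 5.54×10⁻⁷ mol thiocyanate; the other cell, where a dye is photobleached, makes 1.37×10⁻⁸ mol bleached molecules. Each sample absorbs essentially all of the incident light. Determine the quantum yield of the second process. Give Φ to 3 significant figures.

Photons absorbed by the actinometer: 5.54×10⁻⁷ / 0.317 = 1.748×10⁻⁶ mol.
Φ(unknown) = 1.37×10⁻⁸ / 1.748×10⁻⁶ = 0.00784.

Φ = 0.00784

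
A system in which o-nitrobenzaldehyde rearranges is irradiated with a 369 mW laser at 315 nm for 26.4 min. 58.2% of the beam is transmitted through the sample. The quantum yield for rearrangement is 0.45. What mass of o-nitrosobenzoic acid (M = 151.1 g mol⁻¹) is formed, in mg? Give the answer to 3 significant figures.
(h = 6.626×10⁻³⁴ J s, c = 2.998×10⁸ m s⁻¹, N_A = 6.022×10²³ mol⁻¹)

Photon energy at 315 nm: hc/λ = (6.626×10⁻³⁴)(2.998×10⁸)/(315×10⁻⁹) = 6.306×10⁻¹⁹ J.
Energy delivered: (369 mW)(1584 s) = 584.5 J.
Photons incident: 584.5 / 6.306×10⁻¹⁹ = 9.269×10²⁰, i.e. 9.269×10²⁰/6.022×10²³ = 0.001539 mol.
Fraction absorbed: 1 − 58.2/100 = 0.4180.
Photons absorbed: 0.4180 × 0.001539 = 6.433×10⁻⁴ mol.
Product: Φ × n_abs = 0.45 × 6.433×10⁻⁴ = 2.895×10⁻⁴ mol.
Mass: 2.895×10⁻⁴ × 151.1 = 0.04374 g = 43.7 mg.

43.7 mg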